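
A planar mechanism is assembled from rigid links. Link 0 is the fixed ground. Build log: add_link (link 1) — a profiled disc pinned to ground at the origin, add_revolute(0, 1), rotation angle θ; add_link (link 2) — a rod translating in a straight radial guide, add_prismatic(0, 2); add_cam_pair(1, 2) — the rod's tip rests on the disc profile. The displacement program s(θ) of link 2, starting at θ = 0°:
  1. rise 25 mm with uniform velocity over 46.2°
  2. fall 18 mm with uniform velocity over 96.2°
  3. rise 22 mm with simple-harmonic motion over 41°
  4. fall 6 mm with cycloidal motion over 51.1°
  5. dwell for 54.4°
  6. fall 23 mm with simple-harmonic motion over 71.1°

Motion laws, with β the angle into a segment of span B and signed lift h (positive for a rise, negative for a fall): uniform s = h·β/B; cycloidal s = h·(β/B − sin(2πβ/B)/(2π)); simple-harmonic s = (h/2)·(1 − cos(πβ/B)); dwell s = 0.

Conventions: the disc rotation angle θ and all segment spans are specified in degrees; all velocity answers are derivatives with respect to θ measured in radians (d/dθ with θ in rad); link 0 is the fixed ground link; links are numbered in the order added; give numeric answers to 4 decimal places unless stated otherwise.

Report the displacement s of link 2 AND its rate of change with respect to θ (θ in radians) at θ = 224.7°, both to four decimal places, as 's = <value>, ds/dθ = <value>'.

seg 1 [0°–46.2°] uniform, h=25: full span → s += 25 → s = 25.0000
seg 2 [46.2°–142.4°] uniform, h=-18: full span → s += -18 → s = 7.0000
seg 3 [142.4°–183.4°] simple-harmonic, h=22: full span → s += 22 → s = 29.0000
seg 4 [183.4°–234.5°] cycloidal, h=-6: θ=224.7° here. β=41.3, B=51.1. -6·(0.8082 − sin(2π·0.8082)/(2π)) = -5.7411 → s = 23.2589
velocity in seg [183.4°–234.5°] (cycloidal), θ in radians: β = 41.3° = 0.7208 rad, B = 51.1° = 0.8919 rad; ds/dθ = (h/B)(1 − cos(2πβ/B)) = ((-6)/0.8919)(1 − cos(2π·0.8082)) = -4.321078 mm/rad

s = 23.2589, ds/dθ = -4.3211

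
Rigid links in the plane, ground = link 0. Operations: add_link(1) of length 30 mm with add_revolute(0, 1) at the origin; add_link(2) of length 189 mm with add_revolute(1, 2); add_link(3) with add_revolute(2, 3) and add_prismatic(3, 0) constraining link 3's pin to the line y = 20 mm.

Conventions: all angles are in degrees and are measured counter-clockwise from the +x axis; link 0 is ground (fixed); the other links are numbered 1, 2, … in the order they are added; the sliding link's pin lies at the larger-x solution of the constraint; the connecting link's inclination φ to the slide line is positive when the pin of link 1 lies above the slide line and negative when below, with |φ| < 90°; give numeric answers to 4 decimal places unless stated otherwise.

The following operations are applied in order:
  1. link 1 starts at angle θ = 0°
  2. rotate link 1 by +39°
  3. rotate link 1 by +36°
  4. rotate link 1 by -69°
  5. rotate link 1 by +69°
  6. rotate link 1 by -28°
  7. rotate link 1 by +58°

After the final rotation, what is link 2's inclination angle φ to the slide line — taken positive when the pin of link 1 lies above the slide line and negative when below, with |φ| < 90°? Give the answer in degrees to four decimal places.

geometry: r = 30 mm, L = 189 mm, e = 20 mm; θ starts at 0°
rotate link 1 by +39°: θ ← 0° +39° = 39°
rotate link 1 by +36°: θ ← 39° +36° = 75°
rotate link 1 by -69°: θ ← 75° -69° = 6°
rotate link 1 by +69°: θ ← 6° +69° = 75°
rotate link 1 by -28°: θ ← 75° -28° = 47°
rotate link 1 by +58°: θ ← 47° +58° = 105°
h = r sin θ − e = 28.977775 − 20 = 8.977775
sin φ = h / L = 8.977775 / 189 = 0.04750145
φ = arcsin(0.04750145) = 2.722657°

2.7227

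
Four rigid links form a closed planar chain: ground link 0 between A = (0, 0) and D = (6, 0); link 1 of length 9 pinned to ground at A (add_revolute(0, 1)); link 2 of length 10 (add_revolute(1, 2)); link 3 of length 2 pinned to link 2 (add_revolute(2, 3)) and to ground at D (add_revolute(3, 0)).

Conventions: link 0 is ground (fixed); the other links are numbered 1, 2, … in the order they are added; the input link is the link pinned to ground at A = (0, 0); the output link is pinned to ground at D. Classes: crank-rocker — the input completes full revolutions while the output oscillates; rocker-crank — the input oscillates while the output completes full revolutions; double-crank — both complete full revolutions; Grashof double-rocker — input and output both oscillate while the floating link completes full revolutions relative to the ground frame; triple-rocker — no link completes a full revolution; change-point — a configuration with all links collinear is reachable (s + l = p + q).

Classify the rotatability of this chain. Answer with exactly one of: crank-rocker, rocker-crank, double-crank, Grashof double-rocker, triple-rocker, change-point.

lengths: ground=6, input=9, coupler=10, output=2
sorted: s=2 (shortest), l=10 (longest), p+q=15
s + l = 12 vs p + q = 15
s + l < p + q (Grashof) with shortest = output link → rocker-crank

rocker-crank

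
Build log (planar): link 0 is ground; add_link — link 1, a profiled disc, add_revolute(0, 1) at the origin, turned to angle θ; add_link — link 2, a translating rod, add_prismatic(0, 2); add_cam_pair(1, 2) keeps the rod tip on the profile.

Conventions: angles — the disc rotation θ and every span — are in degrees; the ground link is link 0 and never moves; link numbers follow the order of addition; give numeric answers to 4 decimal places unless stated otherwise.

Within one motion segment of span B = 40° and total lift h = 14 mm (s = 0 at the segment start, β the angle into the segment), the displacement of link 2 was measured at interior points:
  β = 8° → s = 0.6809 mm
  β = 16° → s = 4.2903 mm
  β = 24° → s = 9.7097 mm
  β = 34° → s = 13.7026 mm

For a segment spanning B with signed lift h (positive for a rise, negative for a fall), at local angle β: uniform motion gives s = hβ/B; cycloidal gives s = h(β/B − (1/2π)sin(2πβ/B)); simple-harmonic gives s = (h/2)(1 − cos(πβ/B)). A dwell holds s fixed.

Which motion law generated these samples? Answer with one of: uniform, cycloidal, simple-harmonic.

candidates at β/B = r: uniform s = h·r (linear in β); cycloidal s = h·(r − sin(2πr)/(2π)); simple-harmonic s = (h/2)(1 − cos(πr))
β=8°: printed 0.6809 | uniform 2.8000, cycloidal 0.6809, simple-harmonic 1.3369
β=16°: printed 4.2903 | uniform 5.6000, cycloidal 4.2903, simple-harmonic 4.8369
β=24°: printed 9.7097 | uniform 8.4000, cycloidal 9.7097, simple-harmonic 9.1631
β=34°: printed 13.7026 | uniform 11.9000, cycloidal 13.7026, simple-harmonic 13.2370
only one law matches every sample → cycloidal

cycloidal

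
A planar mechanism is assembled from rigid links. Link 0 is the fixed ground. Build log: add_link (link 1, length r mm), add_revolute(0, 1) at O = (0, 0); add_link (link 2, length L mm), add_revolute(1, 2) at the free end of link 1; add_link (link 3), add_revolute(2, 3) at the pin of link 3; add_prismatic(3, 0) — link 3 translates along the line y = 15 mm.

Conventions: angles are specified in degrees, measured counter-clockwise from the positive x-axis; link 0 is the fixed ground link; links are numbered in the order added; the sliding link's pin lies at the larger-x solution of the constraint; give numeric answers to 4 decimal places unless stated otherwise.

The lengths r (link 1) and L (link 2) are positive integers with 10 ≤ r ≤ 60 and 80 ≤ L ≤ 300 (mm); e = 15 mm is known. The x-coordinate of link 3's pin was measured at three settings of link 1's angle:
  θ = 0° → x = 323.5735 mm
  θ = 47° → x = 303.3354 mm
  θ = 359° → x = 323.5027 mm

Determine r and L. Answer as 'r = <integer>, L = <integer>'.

constraint per measurement: (x − r cos θ)² + (r sin θ − e)² = L²
subtracting the θ₁ and θ₂ equations cancels the r² and L² terms:
r = (x₁² − x₂²) / (2[(x₁cos θ₁ + e sin θ₁) − (x₂cos θ₂ + e sin θ₂)]) = 59.9999 → r = 60
L² = (x₁ − r cos θ₁)² + (r sin θ₁ − e)² = 69695.9899 → L = 264.0000 → L = 264
check at θ₃=359°: x = 323.5027 (printed 323.5027) ✓

r = 60, L = 264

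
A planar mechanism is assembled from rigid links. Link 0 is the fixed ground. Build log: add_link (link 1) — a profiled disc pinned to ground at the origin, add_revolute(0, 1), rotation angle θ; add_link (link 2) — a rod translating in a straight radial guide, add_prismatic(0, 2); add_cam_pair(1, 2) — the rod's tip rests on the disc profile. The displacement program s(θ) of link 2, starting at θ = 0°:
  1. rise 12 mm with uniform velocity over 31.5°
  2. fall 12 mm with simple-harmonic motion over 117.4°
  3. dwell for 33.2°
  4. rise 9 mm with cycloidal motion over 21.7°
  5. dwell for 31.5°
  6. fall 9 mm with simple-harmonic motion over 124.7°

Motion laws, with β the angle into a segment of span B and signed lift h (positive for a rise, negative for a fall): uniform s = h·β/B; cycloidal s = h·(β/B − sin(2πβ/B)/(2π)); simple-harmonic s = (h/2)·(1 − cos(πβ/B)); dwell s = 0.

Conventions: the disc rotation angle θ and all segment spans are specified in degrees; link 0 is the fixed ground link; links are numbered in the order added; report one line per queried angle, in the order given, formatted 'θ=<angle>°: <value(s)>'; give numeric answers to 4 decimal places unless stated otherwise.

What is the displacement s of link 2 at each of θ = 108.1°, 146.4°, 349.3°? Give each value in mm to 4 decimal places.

seg 1 [0°–31.5°] uniform, h=12: full span → s += 12 → s = 12.0000
seg 2 [31.5°–148.9°] simple-harmonic, h=-12: θ=108.1° here. β=76.6, B=117.4. -12/2·(1 − cos(π·0.6525)) = -8.7653 → s = 3.2347
seg 2 [31.5°–148.9°] simple-harmonic, h=-12: θ=146.4° here. β=114.9, B=117.4. -12/2·(1 − cos(π·0.9787)) = -11.9866 → s = 0.0134
seg 2 [31.5°–148.9°] simple-harmonic, h=-12: full span → s += -12 → s = 0.0000
seg 3 [148.9°–182.1°] dwell: s stays 0.0000
seg 4 [182.1°–203.8°] cycloidal, h=9: full span → s += 9 → s = 9.0000
seg 5 [203.8°–235.3°] dwell: s stays 9.0000
seg 6 [235.3°–360°] simple-harmonic, h=-9: θ=349.3° here. β=114, B=124.7. -9/2·(1 − cos(π·0.9142)) = -8.8375 → s = 0.1625

θ=108.1°: 3.2347
θ=146.4°: 0.0134
θ=349.3°: 0.1625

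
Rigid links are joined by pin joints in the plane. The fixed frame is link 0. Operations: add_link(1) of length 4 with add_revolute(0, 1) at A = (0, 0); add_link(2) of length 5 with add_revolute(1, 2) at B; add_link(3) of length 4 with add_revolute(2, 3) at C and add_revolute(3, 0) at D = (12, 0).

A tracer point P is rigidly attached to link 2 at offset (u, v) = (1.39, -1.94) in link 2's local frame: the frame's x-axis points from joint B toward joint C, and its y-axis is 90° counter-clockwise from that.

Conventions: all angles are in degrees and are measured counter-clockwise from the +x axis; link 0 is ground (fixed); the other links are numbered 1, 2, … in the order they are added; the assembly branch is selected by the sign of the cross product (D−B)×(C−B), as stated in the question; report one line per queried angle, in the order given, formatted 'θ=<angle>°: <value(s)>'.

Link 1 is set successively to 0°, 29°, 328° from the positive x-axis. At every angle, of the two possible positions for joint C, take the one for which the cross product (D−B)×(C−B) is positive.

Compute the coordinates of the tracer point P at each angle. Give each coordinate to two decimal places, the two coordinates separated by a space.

A=(0,0), D=(12.00,0)
θ=0°: B = A + 4.00·(cos0°, sin0°) = (4.0000, 0.0000)
θ=0°: |BD| = 8.0000
θ=0°: circle(B,5.00) ∩ circle(D,4.00): a=4.5625, h=2.0454
θ=0°:   candidates: C₊=(8.5625,2.0454) cross=16.363; C₋=(8.5625,-2.0454) cross=-16.363
θ=0°:   branch + wants cross > 0 → take C=(8.5625,2.0454) (cross=16.363)
θ=0°: ex = (C−B)/|BC| = (0.9125,0.4091); ey = (-0.4091,0.9125)
θ=0°: P = B + 1.39·ex + -1.94·ey = (6.0620,-1.2016)
θ=29°: B = A + 4.00·(cos29°, sin29°) = (3.4985, 1.9392)
θ=29°: |BD| = 8.7199
θ=29°: circle(B,5.00) ∩ circle(D,4.00): a=4.8760, h=1.1066
θ=29°:   candidates: C₊=(8.4985,1.9337) cross=9.649; C₋=(8.0063,-0.2240) cross=-9.649
θ=29°:   branch + wants cross > 0 → take C=(8.4985,1.9337) (cross=9.649)
θ=29°: ex = (C−B)/|BC| = (1.0000,-0.0011); ey = (0.0011,1.0000)
θ=29°: P = B + 1.39·ex + -1.94·ey = (4.8863,-0.0023)
θ=328°: B = A + 4.00·(cos328°, sin328°) = (3.3922, -2.1197)
θ=328°: |BD| = 8.8650
θ=328°: circle(B,5.00) ∩ circle(D,4.00): a=4.9401, h=0.7717
θ=328°:   candidates: C₊=(8.0045,-0.1892) cross=6.841; C₋=(8.3735,-1.6878) cross=-6.841
θ=328°:   branch + wants cross > 0 → take C=(8.0045,-0.1892) (cross=6.841)
θ=328°: ex = (C−B)/|BC| = (0.9225,0.3861); ey = (-0.3861,0.9225)
θ=328°: P = B + 1.39·ex + -1.94·ey = (5.4234,-3.3726)

θ=0°: 6.06 -1.20
θ=29°: 4.89 -0.00
θ=328°: 5.42 -3.37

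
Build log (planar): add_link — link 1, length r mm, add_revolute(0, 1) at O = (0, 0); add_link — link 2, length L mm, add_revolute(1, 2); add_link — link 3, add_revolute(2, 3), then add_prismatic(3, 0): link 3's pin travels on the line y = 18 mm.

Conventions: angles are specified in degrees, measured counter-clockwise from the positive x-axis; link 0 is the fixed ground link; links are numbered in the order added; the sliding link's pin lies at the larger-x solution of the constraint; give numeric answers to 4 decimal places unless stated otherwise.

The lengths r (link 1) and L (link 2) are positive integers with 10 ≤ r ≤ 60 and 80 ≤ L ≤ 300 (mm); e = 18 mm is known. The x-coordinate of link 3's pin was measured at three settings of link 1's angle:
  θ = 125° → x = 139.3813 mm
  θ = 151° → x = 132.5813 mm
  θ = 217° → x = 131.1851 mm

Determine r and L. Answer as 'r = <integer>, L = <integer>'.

constraint per measurement: (x − r cos θ)² + (r sin θ − e)² = L²
subtracting the θ₁ and θ₂ equations cancels the r² and L² terms:
r = (x₁² − x₂²) / (2[(x₁cos θ₁ + e sin θ₁) − (x₂cos θ₂ + e sin θ₂)]) = 22.0000 → r = 22
L² = (x₁ − r cos θ₁)² + (r sin θ₁ − e)² = 23103.9949 → L = 152.0000 → L = 152
check at θ₃=217°: x = 131.1851 (printed 131.1851) ✓

r = 22, L = 152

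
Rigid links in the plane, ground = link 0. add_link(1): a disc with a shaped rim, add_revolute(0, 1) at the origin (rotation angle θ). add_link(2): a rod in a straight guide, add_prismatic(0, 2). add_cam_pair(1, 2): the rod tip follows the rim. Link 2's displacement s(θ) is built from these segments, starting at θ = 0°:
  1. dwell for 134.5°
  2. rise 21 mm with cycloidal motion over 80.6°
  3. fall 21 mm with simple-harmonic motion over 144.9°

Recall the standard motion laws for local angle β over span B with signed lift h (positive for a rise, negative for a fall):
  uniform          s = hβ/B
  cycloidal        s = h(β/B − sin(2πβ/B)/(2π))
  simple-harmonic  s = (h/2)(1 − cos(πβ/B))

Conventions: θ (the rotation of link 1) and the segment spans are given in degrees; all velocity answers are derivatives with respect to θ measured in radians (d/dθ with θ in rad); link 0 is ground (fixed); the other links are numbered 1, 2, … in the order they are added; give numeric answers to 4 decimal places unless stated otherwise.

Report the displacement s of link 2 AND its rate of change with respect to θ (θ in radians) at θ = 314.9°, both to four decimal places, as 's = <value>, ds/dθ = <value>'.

segment 1 (0° to 134.5°, dwell): s unchanged at 0.0000
segment 2 (134.5° to 215.1°, cycloidal, h = 21) is passed completely: s = 0.0000 + (21) = 21.0000
θ = 314.9° falls in segment 3 (215.1° to 360°, simple-harmonic, h = -21): β = 314.9 − 215.1 = 99.8°, B = 144.9°; Δs = -21/2·(1 − cos(π·0.6888)) = -16.3678; s = 21.0000 − 16.3678 = 4.6322
velocity in seg [215.1°–360°] (simple-harmonic), θ in radians: β = 99.8° = 1.7418 rad, B = 144.9° = 2.5290 rad; ds/dθ = (πh/(2B)) sin(πβ/B) = (π·(-21)/(2·2.5290)) sin(π·0.6888) = -10.816695 mm/rad

s = 4.6322, ds/dθ = -10.8167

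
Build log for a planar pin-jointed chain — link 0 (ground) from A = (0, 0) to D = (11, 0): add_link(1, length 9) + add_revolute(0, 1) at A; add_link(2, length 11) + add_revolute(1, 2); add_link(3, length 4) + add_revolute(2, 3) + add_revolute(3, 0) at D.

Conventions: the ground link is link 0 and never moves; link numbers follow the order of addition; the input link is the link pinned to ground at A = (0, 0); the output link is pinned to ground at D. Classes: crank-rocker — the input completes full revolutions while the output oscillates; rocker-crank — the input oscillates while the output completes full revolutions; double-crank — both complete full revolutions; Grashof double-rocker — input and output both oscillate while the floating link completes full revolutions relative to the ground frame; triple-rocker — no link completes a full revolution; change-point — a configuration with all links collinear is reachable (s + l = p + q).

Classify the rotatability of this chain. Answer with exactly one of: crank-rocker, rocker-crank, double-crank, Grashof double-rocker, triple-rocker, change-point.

lengths: ground=11, input=9, coupler=11, output=4
sorted: s=4 (shortest), l=11 (longest), p+q=20
s + l = 15 vs p + q = 20
s + l < p + q (Grashof) with shortest = output link → rocker-crank

rocker-crank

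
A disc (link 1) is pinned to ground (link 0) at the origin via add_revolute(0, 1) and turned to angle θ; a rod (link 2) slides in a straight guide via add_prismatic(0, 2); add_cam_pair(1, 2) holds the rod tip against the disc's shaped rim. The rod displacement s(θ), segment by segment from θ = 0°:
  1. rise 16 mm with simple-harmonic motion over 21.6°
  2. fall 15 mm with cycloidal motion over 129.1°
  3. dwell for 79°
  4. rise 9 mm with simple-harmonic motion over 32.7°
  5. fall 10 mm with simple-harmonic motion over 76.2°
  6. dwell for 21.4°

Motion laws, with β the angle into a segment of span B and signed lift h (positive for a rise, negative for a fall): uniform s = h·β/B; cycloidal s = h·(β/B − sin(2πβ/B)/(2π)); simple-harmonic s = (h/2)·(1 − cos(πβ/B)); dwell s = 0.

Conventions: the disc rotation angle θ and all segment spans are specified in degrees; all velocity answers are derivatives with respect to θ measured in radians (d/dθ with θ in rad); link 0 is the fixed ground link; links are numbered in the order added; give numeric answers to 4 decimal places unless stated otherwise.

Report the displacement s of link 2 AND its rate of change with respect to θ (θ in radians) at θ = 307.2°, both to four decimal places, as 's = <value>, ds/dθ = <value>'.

segment 1 (0° to 21.6°, simple-harmonic, h = 16) is passed completely: s = 0.0000 + (16) = 16.0000
segment 2 (21.6° to 150.7°, cycloidal, h = -15) is passed completely: s = 16.0000 + (-15) = 1.0000
segment 3 (150.7° to 229.7°, dwell): s unchanged at 1.0000
segment 4 (229.7° to 262.4°, simple-harmonic, h = 9) is passed completely: s = 1.0000 + (9) = 10.0000
θ = 307.2° falls in segment 5 (262.4° to 338.6°, simple-harmonic, h = -10): β = 307.2 − 262.4 = 44.8°, B = 76.2°; Δs = -10/2·(1 − cos(π·0.5879)) = -6.3636; s = 10.0000 − 6.3636 = 3.6364
velocity in seg [262.4°–338.6°] (simple-harmonic), θ in radians: β = 44.8° = 0.7819 rad, B = 76.2° = 1.3299 rad; ds/dθ = (πh/(2B)) sin(πβ/B) = (π·(-10)/(2·1.3299)) sin(π·0.5879) = -11.363276 mm/rad

s = 3.6364, ds/dθ = -11.3633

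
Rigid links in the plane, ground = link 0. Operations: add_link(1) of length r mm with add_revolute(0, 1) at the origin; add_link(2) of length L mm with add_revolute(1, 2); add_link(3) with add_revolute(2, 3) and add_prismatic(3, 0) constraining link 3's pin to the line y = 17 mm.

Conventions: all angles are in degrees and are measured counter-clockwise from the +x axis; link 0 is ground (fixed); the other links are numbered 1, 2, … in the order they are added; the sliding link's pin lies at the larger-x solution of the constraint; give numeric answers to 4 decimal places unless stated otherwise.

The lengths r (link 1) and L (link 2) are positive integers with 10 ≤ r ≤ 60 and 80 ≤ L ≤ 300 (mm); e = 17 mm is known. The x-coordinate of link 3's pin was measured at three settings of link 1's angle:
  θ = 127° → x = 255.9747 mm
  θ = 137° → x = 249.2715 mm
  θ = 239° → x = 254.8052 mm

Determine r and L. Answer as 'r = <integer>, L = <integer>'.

constraint per measurement: (x − r cos θ)² + (r sin θ − e)² = L²
subtracting the θ₁ and θ₂ equations cancels the r² and L² terms:
r = (x₁² − x₂²) / (2[(x₁cos θ₁ + e sin θ₁) − (x₂cos θ₂ + e sin θ₂)]) = 55.9999 → r = 56
L² = (x₁ − r cos θ₁)² + (r sin θ₁ − e)² = 84680.9801 → L = 291.0000 → L = 291
check at θ₃=239°: x = 254.8052 (printed 254.8052) ✓

r = 56, L = 291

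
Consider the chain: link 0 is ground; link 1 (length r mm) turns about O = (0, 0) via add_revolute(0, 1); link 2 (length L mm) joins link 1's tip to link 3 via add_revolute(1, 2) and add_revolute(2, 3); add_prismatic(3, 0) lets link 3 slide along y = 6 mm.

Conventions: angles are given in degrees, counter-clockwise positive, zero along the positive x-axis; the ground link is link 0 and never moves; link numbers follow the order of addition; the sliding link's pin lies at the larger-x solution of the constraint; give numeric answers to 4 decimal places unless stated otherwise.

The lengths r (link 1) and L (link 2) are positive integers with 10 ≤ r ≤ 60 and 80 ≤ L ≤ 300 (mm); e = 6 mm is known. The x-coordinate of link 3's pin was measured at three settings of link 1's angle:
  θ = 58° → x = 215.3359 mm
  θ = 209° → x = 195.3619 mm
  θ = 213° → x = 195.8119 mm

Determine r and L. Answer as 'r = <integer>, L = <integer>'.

constraint per measurement: (x − r cos θ)² + (r sin θ − e)² = L²
subtracting the θ₁ and θ₂ equations cancels the r² and L² terms:
r = (x₁² − x₂²) / (2[(x₁cos θ₁ + e sin θ₁) − (x₂cos θ₂ + e sin θ₂)]) = 14.0000 → r = 14
L² = (x₁ − r cos θ₁)² + (r sin θ₁ − e)² = 43263.9798 → L = 208.0000 → L = 208
check at θ₃=213°: x = 195.8119 (printed 195.8119) ✓

r = 14, L = 208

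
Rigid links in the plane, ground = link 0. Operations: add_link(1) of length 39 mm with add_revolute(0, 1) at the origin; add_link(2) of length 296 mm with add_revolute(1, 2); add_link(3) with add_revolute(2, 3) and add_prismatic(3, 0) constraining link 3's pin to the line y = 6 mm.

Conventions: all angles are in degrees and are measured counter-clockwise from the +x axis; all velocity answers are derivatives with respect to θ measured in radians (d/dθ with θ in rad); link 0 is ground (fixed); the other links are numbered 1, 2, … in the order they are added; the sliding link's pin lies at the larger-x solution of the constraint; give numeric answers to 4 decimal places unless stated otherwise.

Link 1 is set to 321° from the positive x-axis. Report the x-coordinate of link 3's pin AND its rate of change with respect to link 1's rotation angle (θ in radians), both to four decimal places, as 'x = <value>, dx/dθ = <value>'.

geometry: r = 39 mm, L = 296 mm, e = 6 mm
crank pin P = (r cos θ, r sin θ) = (30.308692, -24.543495)
h = r sin θ − e = -24.543495 − 6 = -30.543495
x = r cos θ + √(L² − h²) = 30.308692 + 294.419930 = 324.728622
dx/dθ = −r sin θ − h·r cos θ/√(L² − h²) (θ in radians; h = -30.543495) = 27.687757

x = 324.7286, dx/dθ = 27.6878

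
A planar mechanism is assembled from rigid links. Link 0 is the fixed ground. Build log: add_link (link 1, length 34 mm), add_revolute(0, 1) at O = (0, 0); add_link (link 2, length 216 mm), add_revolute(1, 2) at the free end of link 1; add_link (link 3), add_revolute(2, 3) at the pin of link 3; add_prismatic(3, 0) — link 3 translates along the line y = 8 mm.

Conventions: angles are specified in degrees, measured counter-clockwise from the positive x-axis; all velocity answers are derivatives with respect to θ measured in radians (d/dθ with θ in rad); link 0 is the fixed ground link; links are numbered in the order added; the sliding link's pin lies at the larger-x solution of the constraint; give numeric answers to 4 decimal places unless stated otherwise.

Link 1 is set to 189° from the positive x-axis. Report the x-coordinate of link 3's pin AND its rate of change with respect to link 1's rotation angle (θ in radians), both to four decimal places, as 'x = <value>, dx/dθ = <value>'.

geometry: r = 34 mm, L = 216 mm, e = 8 mm
crank pin P = (r cos θ, r sin θ) = (-33.581404, -5.318772)
h = r sin θ − e = -5.318772 − 8 = -13.318772
x = r cos θ + √(L² − h²) = -33.581404 + 215.588985 = 182.007581
dx/dθ = −r sin θ − h·r cos θ/√(L² − h²) (θ in radians; h = -13.318772) = 3.244162

x = 182.0076, dx/dθ = 3.2442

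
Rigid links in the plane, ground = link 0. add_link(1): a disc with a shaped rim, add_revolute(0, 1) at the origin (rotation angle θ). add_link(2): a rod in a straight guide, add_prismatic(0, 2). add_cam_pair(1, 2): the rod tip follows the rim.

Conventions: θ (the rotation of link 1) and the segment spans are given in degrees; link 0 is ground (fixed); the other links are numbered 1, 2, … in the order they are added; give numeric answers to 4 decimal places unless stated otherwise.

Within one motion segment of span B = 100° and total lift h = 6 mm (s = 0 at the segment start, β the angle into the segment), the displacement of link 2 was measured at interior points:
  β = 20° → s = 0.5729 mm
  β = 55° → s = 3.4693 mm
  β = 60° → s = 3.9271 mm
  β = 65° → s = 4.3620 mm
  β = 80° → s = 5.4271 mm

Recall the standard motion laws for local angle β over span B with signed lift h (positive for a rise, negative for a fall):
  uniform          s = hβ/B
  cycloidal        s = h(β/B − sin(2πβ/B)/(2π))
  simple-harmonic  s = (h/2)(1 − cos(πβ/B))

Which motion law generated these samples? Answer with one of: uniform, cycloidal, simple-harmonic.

candidates at β/B = r: uniform s = h·r (linear in β); cycloidal s = h·(r − sin(2πr)/(2π)); simple-harmonic s = (h/2)(1 − cos(πr))
β=20°: printed 0.5729 | uniform 1.2000, cycloidal 0.2918, simple-harmonic 0.5729
β=55°: printed 3.4693 | uniform 3.3000, cycloidal 3.5951, simple-harmonic 3.4693
β=60°: printed 3.9271 | uniform 3.6000, cycloidal 4.1613, simple-harmonic 3.9271
β=65°: printed 4.3620 | uniform 3.9000, cycloidal 4.6726, simple-harmonic 4.3620
β=80°: printed 5.4271 | uniform 4.8000, cycloidal 5.7082, simple-harmonic 5.4271
only one law matches every sample → simple-harmonic

simple-harmonic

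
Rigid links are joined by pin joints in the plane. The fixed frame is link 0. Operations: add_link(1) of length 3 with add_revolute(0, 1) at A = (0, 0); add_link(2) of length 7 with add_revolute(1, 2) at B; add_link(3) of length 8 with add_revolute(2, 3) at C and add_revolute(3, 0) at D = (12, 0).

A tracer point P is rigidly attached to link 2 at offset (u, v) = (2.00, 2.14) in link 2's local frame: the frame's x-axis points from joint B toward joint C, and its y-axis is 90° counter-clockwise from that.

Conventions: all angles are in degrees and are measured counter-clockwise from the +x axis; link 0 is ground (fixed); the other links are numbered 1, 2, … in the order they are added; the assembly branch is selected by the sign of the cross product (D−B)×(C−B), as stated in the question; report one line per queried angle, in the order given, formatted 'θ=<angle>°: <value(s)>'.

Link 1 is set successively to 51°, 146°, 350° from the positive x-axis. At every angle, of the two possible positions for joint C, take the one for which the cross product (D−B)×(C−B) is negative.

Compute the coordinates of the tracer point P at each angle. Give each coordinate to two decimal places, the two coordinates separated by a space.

A=(0,0), D=(12.00,0)
θ=51°: B = A + 3.00·(cos51°, sin51°) = (1.8880, 2.3314)
θ=51°: |BD| = 10.3773
θ=51°: circle(B,7.00) ∩ circle(D,8.00): a=4.4659, h=5.3903
θ=51°:   candidates: C₊=(7.4507,6.5806) cross=55.937; C₋=(5.0287,-3.9244) cross=-55.937
θ=51°:   branch - wants cross < 0 → take C=(5.0287,-3.9244) (cross=-55.937)
θ=51°: ex = (C−B)/|BC| = (0.4487,-0.8937); ey = (0.8937,0.4487)
θ=51°: P = B + 2.00·ex + 2.14·ey = (4.6978,1.5042)
θ=146°: B = A + 3.00·(cos146°, sin146°) = (-2.4871, 1.6776)
θ=146°: |BD| = 14.5839
θ=146°: circle(B,7.00) ∩ circle(D,8.00): a=6.7777, h=1.7501
θ=146°:   candidates: C₊=(4.4469,2.6364) cross=25.523; C₋=(4.0443,-0.8405) cross=-25.523
θ=146°:   branch - wants cross < 0 → take C=(4.0443,-0.8405) (cross=-25.523)
θ=146°: ex = (C−B)/|BC| = (0.9331,-0.3597); ey = (0.3597,0.9331)
θ=146°: P = B + 2.00·ex + 2.14·ey = (0.1488,2.9549)
θ=350°: B = A + 3.00·(cos350°, sin350°) = (2.9544, -0.5209)
θ=350°: |BD| = 9.0606
θ=350°: circle(B,7.00) ∩ circle(D,8.00): a=3.7025, h=5.9407
θ=350°:   candidates: C₊=(6.3093,5.6228) cross=53.826; C₋=(6.9924,-6.2389) cross=-53.826
θ=350°:   branch - wants cross < 0 → take C=(6.9924,-6.2389) (cross=-53.826)
θ=350°: ex = (C−B)/|BC| = (0.5769,-0.8168); ey = (0.8168,0.5769)
θ=350°: P = B + 2.00·ex + 2.14·ey = (5.8562,-0.9202)

θ=51°: 4.70 1.50
θ=146°: 0.15 2.95
θ=350°: 5.86 -0.92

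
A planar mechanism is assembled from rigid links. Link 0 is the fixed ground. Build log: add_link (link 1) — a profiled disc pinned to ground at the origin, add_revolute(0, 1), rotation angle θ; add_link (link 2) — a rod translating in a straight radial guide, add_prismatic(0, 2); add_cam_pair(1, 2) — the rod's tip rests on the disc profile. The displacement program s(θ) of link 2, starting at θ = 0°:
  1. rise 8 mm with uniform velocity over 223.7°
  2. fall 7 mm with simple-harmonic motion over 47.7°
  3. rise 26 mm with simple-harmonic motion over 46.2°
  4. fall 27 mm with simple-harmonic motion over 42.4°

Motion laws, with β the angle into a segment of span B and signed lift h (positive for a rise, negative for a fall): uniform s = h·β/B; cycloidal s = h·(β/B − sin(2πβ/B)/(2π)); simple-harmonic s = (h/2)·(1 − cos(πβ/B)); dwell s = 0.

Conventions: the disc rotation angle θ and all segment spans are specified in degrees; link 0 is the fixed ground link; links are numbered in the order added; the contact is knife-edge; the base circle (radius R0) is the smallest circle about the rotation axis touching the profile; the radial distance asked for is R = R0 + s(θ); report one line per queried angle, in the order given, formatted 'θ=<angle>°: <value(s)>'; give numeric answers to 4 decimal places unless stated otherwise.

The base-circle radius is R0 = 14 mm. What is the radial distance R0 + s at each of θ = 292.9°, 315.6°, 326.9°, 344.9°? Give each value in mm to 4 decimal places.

seg 1 [0°–223.7°] uniform, h=8: full span → s += 8 → s = 8.0000
seg 2 [223.7°–271.4°] simple-harmonic, h=-7: full span → s += -7 → s = 1.0000
seg 3 [271.4°–317.6°] simple-harmonic, h=26: θ=292.9° here. β=21.5, B=46.2. 26/2·(1 − cos(π·0.4654)) = 11.5884 → s = 12.5884
seg 3 [271.4°–317.6°] simple-harmonic, h=26: θ=315.6° here. β=44.2, B=46.2. 26/2·(1 − cos(π·0.9567)) = 25.8800 → s = 26.8800
seg 3 [271.4°–317.6°] simple-harmonic, h=26: full span → s += 26 → s = 27.0000
seg 4 [317.6°–360°] simple-harmonic, h=-27: θ=326.9° here. β=9.3, B=42.4. -27/2·(1 − cos(π·0.2193)) = -3.0802 → s = 23.9198
seg 4 [317.6°–360°] simple-harmonic, h=-27: θ=344.9° here. β=27.3, B=42.4. -27/2·(1 − cos(π·0.6439)) = -19.3960 → s = 7.6040
θ=292.9°: R = R0 + s = 14 + 12.5884 = 26.5884
θ=315.6°: R = R0 + s = 14 + 26.8800 = 40.8800
θ=326.9°: R = R0 + s = 14 + 23.9198 = 37.9198
θ=344.9°: R = R0 + s = 14 + 7.6040 = 21.6040

θ=292.9°: 26.5884
θ=315.6°: 40.8800
θ=326.9°: 37.9198
θ=344.9°: 21.6040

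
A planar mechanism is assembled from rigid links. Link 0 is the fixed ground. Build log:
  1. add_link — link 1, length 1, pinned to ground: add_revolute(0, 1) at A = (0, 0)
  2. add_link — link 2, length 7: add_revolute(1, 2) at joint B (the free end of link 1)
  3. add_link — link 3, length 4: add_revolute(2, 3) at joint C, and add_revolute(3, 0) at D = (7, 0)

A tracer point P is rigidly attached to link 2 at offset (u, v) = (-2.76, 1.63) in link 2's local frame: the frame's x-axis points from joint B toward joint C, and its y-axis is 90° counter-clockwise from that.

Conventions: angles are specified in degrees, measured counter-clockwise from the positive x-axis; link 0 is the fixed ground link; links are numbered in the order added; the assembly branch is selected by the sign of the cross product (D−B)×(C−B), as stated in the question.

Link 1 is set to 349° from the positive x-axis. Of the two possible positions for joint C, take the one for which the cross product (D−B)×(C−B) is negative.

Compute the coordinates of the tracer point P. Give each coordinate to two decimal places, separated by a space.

A=(0,0), D=(7.00,0)
B = A + 1.00·(cos349°, sin349°) = (0.9816, -0.1908)
|BD| = 6.0214
circle(B,7.00) ∩ circle(D,4.00): a=5.7509, h=3.9908
  candidates: C₊=(6.6032,3.9803) cross=24.030; C₋=(6.8561,-3.9974) cross=-24.030
  branch - wants cross < 0 → take C=(6.8561,-3.9974) (cross=-24.030)
ex = (C−B)/|BC| = (0.8392,-0.5438); ey = (0.5438,0.8392)
P = B + -2.76·ex + 1.63·ey = (-0.4482,2.6780)

-0.45 2.68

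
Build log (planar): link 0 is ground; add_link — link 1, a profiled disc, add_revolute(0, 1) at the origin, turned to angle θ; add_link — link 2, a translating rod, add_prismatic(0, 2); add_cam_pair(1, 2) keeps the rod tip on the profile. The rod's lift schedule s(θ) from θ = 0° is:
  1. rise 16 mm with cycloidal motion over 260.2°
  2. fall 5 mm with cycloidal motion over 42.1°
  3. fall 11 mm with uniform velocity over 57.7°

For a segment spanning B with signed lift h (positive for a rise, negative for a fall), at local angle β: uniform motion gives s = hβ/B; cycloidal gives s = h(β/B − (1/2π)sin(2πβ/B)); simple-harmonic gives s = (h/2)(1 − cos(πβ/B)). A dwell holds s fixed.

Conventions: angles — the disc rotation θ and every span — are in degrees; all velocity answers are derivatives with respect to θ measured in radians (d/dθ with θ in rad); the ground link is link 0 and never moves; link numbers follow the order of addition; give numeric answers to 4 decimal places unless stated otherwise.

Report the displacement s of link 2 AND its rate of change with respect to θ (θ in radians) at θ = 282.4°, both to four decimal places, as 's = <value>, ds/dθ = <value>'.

seg 1 [0°–260.2°] cycloidal, h=16: full span → s += 16 → s = 16.0000
seg 2 [260.2°–302.3°] cycloidal, h=-5: θ=282.4° here. β=22.2, B=42.1. -5·(0.5273 − sin(2π·0.5273)/(2π)) = -2.7725 → s = 13.2275
velocity in seg [260.2°–302.3°] (cycloidal), θ in radians: β = 22.2° = 0.3875 rad, B = 42.1° = 0.7348 rad; ds/dθ = (h/B)(1 − cos(2πβ/B)) = ((-5)/0.7348)(1 − cos(2π·0.5273)) = -13.509471 mm/rad

s = 13.2275, ds/dθ = -13.5095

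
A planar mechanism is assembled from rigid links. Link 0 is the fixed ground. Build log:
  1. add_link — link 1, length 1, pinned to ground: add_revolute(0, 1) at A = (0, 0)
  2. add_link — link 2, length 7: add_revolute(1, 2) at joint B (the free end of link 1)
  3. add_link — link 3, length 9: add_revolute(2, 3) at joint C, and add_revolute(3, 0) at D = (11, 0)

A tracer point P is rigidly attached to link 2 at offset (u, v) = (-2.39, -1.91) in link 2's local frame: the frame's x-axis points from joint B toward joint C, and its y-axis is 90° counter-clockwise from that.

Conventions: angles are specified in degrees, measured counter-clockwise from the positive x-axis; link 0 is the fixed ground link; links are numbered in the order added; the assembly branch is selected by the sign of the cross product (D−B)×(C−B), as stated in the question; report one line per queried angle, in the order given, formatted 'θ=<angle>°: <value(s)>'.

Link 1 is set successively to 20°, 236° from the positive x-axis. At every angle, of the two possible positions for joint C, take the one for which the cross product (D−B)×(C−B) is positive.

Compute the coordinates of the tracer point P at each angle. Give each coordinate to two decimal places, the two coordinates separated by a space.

A=(0,0), D=(11.00,0)
θ=20°: B = A + 1.00·(cos20°, sin20°) = (0.9397, 0.3420)
θ=20°: |BD| = 10.0661
θ=20°: circle(B,7.00) ∩ circle(D,9.00): a=3.4436, h=6.0944
θ=20°:   candidates: C₊=(4.5883,6.3159) cross=61.347; C₋=(4.1742,-5.8659) cross=-61.347
θ=20°:   branch + wants cross > 0 → take C=(4.5883,6.3159) (cross=61.347)
θ=20°: ex = (C−B)/|BC| = (0.5212,0.8534); ey = (-0.8534,0.5212)
θ=20°: P = B + -2.39·ex + -1.91·ey = (1.3240,-2.6932)
θ=236°: B = A + 1.00·(cos236°, sin236°) = (-0.5592, -0.8290)
θ=236°: |BD| = 11.5889
θ=236°: circle(B,7.00) ∩ circle(D,9.00): a=4.4138, h=5.4331
θ=236°:   candidates: C₊=(3.4546,4.9059) cross=62.963; C₋=(4.2320,-5.9324) cross=-62.963
θ=236°:   branch + wants cross > 0 → take C=(3.4546,4.9059) (cross=62.963)
θ=236°: ex = (C−B)/|BC| = (0.5734,0.8193); ey = (-0.8193,0.5734)
θ=236°: P = B + -2.39·ex + -1.91·ey = (-0.3648,-3.8823)

θ=20°: 1.32 -2.69
θ=236°: -0.36 -3.88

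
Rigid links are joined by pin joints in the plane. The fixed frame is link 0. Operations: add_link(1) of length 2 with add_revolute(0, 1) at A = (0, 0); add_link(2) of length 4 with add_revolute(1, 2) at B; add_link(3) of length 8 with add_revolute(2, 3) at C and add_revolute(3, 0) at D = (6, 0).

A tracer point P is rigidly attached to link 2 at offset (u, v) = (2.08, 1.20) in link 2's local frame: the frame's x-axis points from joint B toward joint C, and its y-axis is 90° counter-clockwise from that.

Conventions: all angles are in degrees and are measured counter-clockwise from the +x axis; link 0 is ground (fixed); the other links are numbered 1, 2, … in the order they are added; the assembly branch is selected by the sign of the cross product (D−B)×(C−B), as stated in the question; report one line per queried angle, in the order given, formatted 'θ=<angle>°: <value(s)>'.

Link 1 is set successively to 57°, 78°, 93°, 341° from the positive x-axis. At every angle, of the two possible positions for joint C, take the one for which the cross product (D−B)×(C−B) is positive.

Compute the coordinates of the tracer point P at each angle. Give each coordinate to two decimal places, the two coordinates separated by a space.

A=(0,0), D=(6.00,0)
θ=57°: B = A + 2.00·(cos57°, sin57°) = (1.0893, 1.6773)
θ=57°: |BD| = 5.1893
θ=57°: circle(B,4.00) ∩ circle(D,8.00): a=-2.0303, h=3.4464
θ=57°:   candidates: C₊=(0.2820,5.5950) cross=17.885; C₋=(-1.9460,-0.9278) cross=-17.885
θ=57°:   branch + wants cross > 0 → take C=(0.2820,5.5950) (cross=17.885)
θ=57°: ex = (C−B)/|BC| = (-0.2018,0.9794); ey = (-0.9794,-0.2018)
θ=57°: P = B + 2.08·ex + 1.20·ey = (-0.5058,3.4724)
θ=78°: B = A + 2.00·(cos78°, sin78°) = (0.4158, 1.9563)
θ=78°: |BD| = 5.9169
θ=78°: circle(B,4.00) ∩ circle(D,8.00): a=-1.0977, h=3.8464
θ=78°:   candidates: C₊=(0.6516,5.9493) cross=22.759; C₋=(-1.8919,-1.3109) cross=-22.759
θ=78°:   branch + wants cross > 0 → take C=(0.6516,5.9493) (cross=22.759)
θ=78°: ex = (C−B)/|BC| = (0.0589,0.9983); ey = (-0.9983,0.0589)
θ=78°: P = B + 2.08·ex + 1.20·ey = (-0.6595,4.1034)
θ=93°: B = A + 2.00·(cos93°, sin93°) = (-0.1047, 1.9973)
θ=93°: |BD| = 6.4231
θ=93°: circle(B,4.00) ∩ circle(D,8.00): a=-0.5250, h=3.9654
θ=93°:   candidates: C₊=(0.6294,5.9293) cross=25.470; C₋=(-1.8367,-1.6083) cross=-25.470
θ=93°:   branch + wants cross > 0 → take C=(0.6294,5.9293) (cross=25.470)
θ=93°: ex = (C−B)/|BC| = (0.1835,0.9830); ey = (-0.9830,0.1835)
θ=93°: P = B + 2.08·ex + 1.20·ey = (-0.9026,4.2622)
θ=341°: B = A + 2.00·(cos341°, sin341°) = (1.8910, -0.6511)
θ=341°: |BD| = 4.1602
θ=341°: circle(B,4.00) ∩ circle(D,8.00): a=-3.6888, h=1.5469
θ=341°:   candidates: C₊=(-1.9944,0.2993) cross=6.435; C₋=(-1.5102,-2.7563) cross=-6.435
θ=341°:   branch + wants cross > 0 → take C=(-1.9944,0.2993) (cross=6.435)
θ=341°: ex = (C−B)/|BC| = (-0.9714,0.2376); ey = (-0.2376,-0.9714)
θ=341°: P = B + 2.08·ex + 1.20·ey = (-0.4145,-1.3225)

θ=57°: -0.51 3.47
θ=78°: -0.66 4.10
θ=93°: -0.90 4.26
θ=341°: -0.41 -1.32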